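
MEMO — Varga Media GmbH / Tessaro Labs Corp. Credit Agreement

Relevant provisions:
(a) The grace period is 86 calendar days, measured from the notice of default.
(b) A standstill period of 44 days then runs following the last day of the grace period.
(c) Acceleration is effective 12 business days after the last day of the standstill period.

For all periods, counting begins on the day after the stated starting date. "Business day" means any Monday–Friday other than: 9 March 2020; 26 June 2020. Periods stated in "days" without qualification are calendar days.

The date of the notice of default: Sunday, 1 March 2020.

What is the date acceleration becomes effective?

27 July 2020

The last day of the grace period: 1 March 2020 + 86 days = 26 May 2020.
Adding 44 calendar days to 26 May 2020 gives 9 July 2020, which is the last day of the standstill period.
The date acceleration becomes effective: counting 12 business days from Thursday, 9 July 2020 (Jul 10, Jul 13, Jul 14, Jul 15, …, Jul 23, Jul 24, Jul 27, skipping weekends) reaches Monday, 27 July 2020.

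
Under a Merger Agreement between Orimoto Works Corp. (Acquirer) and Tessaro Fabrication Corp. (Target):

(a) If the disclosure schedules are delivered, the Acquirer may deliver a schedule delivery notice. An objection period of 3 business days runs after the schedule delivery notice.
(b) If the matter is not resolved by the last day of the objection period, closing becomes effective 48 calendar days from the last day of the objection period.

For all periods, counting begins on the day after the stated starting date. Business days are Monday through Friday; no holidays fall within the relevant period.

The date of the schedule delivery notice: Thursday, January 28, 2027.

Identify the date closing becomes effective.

The last day of the objection period: counting 3 business days from Thursday, January 28, 2027 (Jan 29, Feb 1, Feb 2, skipping weekends) reaches Tuesday, February 2, 2027.
The date closing becomes effective: 48 calendar days after February 2, 2027 is March 22, 2027.

March 22, 2027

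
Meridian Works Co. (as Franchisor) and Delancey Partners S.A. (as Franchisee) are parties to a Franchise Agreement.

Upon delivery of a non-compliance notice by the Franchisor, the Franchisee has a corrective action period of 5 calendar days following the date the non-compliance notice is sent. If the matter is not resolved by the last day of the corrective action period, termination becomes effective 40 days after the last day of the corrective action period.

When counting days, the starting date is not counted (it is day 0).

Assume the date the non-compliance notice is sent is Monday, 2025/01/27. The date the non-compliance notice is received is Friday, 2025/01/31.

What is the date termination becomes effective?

The last day of the corrective action period: 2025/01/27 + 5 days = 2025/02/01.
The date termination becomes effective: 2025/02/01 + 40 days = 2025/03/13.

2025/03/13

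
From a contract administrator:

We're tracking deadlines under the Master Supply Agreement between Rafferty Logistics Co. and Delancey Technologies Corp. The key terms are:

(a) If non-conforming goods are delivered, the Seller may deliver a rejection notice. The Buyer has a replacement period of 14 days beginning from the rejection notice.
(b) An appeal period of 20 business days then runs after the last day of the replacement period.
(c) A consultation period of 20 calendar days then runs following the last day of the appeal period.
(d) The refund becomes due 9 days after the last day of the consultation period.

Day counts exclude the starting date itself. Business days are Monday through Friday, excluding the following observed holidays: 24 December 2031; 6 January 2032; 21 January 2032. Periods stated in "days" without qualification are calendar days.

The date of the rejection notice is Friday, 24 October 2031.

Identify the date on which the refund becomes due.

3 January 2032

The last day of the replacement period: 24 October 2031 + 14 days = 7 November 2031.
The last day of the appeal period: 20 business days after Friday, 7 November 2031, skipping weekends — Nov 10, Nov 11, Nov 12, Nov 13, …, Dec 3, Dec 4, Dec 5 — lands on Friday, 5 December 2031.
The last day of the consultation period: 5 December 2031 + 20 days = 25 December 2031.
Adding 9 calendar days to 25 December 2031 gives 3 January 2032, which is the date on which the refund becomes due.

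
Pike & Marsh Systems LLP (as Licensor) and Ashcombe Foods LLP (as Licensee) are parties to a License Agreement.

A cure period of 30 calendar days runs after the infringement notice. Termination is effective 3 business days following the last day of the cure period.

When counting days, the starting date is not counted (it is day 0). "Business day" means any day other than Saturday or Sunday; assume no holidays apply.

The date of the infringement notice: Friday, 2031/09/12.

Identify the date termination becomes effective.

Adding 30 calendar days to 2031/09/12 gives 2031/10/12, which is the last day of the cure period.
From Sunday, 2031/10/12, 3 business days (Oct 13, Oct 14, Oct 15, skipping weekends) brings us to Wednesday, 2031/10/15, which is the date termination becomes effective.

2031/10/15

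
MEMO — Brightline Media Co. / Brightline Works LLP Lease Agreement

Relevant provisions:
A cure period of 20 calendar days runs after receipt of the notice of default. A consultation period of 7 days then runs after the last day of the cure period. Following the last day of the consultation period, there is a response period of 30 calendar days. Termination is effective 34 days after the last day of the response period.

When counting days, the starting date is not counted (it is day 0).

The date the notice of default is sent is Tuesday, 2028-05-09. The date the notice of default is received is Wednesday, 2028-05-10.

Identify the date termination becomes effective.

The last day of the cure period: 2028-05-10 + 20 days = 2028-05-30.
Adding 7 calendar days to 2028-05-30 gives 2028-06-06, which is the last day of the consultation period.
The last day of the response period: 30 calendar days after 2028-06-06 is 2028-07-06.
Adding 34 calendar days to 2028-07-06 gives 2028-08-09, which is the date termination becomes effective.

2028-08-09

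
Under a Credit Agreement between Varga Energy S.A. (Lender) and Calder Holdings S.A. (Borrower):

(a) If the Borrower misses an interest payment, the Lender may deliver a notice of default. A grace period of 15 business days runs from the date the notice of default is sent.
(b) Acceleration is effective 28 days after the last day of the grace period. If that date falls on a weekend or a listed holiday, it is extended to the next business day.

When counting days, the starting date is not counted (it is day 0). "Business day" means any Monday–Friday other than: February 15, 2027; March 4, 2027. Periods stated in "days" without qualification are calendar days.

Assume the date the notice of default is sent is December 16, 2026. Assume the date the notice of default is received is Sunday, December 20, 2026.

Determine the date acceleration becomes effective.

The last day of the grace period: 15 business days after Wednesday, December 16, 2026, skipping weekends — Dec 17, Dec 18, Dec 21, Dec 22, …, Jan 4, Jan 5, Jan 6 — lands on Wednesday, January 6, 2027.
Adding 28 calendar days to January 6, 2027 gives February 3, 2027, which is the date acceleration becomes effective. February 3, 2027 is a Wednesday and is not a listed holiday, so no roll-forward applies.

February 3, 2027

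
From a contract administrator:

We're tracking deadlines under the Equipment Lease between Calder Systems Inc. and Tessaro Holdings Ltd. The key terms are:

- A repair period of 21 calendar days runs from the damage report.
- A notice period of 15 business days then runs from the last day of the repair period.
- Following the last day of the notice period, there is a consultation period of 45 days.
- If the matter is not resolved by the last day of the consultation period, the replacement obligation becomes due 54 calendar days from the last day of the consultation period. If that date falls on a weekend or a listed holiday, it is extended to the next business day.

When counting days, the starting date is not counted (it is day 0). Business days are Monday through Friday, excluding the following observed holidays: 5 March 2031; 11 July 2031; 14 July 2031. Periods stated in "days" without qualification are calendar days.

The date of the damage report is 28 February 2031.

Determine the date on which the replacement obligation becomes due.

21 July 2031

The last day of the repair period: 28 February 2031 + 21 days = 21 March 2031.
The last day of the notice period: counting 15 business days from Friday, 21 March 2031 (Mar 24, Mar 25, Mar 26, Mar 27, …, Apr 9, Apr 10, Apr 11, skipping weekends) reaches Friday, 11 April 2031.
The last day of the consultation period: 45 calendar days after 11 April 2031 is 26 May 2031.
The date on which the replacement obligation becomes due: 26 May 2031 + 54 days = 19 July 2031. That falls on a Saturday, so it rolls to the next business day, Monday, 21 July 2031.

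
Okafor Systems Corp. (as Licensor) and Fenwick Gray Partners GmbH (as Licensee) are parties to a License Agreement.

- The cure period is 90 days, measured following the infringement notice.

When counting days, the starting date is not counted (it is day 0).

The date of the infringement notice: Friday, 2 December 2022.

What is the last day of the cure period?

2 March 2023

The last day of the cure period: 2 December 2022 + 90 days = 2 March 2023.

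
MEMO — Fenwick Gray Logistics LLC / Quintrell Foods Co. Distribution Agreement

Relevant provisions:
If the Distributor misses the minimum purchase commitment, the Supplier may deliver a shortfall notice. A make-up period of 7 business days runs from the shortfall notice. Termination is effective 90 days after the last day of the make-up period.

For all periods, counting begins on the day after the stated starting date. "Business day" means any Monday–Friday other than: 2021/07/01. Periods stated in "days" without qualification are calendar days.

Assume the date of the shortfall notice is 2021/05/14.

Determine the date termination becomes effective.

2021/08/23

The last day of the make-up period: counting 7 business days from Friday, 2021/05/14 (May 17, May 18, May 19, May 20, May 21, May 24, May 25, skipping weekends) reaches Tuesday, 2021/05/25.
The date termination becomes effective: 90 calendar days after 2021/05/25 is 2021/08/23.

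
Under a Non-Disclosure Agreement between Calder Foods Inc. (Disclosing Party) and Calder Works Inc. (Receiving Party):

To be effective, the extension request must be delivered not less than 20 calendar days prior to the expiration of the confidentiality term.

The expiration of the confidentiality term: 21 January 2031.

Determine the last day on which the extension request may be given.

1 January 2031

21 January 2031 minus 20 days is 1 January 2031.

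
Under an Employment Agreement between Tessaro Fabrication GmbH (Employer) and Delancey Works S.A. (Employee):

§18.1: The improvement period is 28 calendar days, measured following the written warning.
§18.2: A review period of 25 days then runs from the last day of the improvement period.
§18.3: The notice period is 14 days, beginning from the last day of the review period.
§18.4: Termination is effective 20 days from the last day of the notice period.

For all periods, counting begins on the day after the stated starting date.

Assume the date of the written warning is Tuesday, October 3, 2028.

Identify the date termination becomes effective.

December 29, 2028

Adding 28 calendar days to October 3, 2028 gives October 31, 2028, which is the last day of the improvement period.
The last day of the review period: October 31, 2028 + 25 days = November 25, 2028.
Adding 14 calendar days to November 25, 2028 gives December 9, 2028, which is the last day of the notice period.
The date termination becomes effective: 20 calendar days after December 9, 2028 is December 29, 2028.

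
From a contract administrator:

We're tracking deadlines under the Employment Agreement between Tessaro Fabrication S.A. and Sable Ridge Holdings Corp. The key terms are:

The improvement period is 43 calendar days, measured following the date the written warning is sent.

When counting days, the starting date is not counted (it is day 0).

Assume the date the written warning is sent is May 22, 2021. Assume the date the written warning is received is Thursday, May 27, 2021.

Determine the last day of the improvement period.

The last day of the improvement period: May 22, 2021 + 43 days = July 4, 2021.

July 4, 2021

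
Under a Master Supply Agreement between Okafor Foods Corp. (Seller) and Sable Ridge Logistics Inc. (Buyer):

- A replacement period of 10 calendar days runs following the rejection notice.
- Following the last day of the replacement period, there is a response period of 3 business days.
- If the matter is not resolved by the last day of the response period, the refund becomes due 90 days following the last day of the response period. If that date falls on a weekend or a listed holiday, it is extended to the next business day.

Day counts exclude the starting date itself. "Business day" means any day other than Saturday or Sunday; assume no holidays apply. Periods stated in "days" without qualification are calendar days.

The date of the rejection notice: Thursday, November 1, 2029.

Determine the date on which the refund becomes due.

February 12, 2030

Adding 10 calendar days to November 1, 2029 gives November 11, 2029, which is the last day of the replacement period.
The last day of the response period: counting 3 business days from Sunday, November 11, 2029 (Nov 12, Nov 13, Nov 14, skipping weekends) reaches Wednesday, November 14, 2029.
The date on which the refund becomes due: 90 calendar days after November 14, 2029 is February 12, 2030. February 12, 2030 is a Tuesday, so no roll-forward applies.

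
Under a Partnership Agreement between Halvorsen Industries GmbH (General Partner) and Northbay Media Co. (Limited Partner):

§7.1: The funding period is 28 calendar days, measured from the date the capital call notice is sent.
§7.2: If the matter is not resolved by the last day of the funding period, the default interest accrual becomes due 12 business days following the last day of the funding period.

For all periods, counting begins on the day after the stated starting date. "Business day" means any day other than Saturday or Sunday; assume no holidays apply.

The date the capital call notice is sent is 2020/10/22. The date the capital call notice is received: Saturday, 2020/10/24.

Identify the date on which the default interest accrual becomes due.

2020/12/07

Adding 28 calendar days to 2020/10/22 gives 2020/11/19, which is the last day of the funding period.
The date on which the default interest accrual becomes due: 12 business days after Thursday, 2020/11/19, skipping weekends — Nov 20, Nov 23, Nov 24, Nov 25, …, Dec 3, Dec 4, Dec 7 — lands on Monday, 2020/12/07.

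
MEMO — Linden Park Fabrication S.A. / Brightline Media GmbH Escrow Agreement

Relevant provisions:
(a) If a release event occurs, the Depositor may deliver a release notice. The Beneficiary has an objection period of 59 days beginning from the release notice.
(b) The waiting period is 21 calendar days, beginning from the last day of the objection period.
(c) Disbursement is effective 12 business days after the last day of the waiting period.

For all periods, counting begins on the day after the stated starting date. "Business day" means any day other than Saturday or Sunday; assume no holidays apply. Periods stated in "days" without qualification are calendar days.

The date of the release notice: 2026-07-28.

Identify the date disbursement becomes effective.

The last day of the objection period: 2026-07-28 + 59 days = 2026-09-25.
Adding 21 calendar days to 2026-09-25 gives 2026-10-16, which is the last day of the waiting period.
The date disbursement becomes effective: counting 12 business days from Friday, 2026-10-16 (Oct 19, Oct 20, Oct 21, Oct 22, …, Oct 30, Nov 2, Nov 3, skipping weekends) reaches Tuesday, 2026-11-03.

2026-11-03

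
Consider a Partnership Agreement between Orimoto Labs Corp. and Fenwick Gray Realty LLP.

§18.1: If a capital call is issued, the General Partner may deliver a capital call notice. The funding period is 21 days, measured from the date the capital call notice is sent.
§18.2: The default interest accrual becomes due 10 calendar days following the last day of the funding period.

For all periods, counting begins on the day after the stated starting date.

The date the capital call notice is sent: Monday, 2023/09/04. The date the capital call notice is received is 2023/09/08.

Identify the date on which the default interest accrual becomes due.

2023/10/05

The last day of the funding period: 21 calendar days after 2023/09/04 is 2023/09/25.
Adding 10 calendar days to 2023/09/25 gives 2023/10/05, which is the date on which the default interest accrual becomes due.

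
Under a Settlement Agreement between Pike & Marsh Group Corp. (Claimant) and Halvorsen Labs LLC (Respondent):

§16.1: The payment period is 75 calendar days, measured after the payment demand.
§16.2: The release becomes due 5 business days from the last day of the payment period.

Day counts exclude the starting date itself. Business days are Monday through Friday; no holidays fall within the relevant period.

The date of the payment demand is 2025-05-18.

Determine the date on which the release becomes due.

2025-08-08

Adding 75 calendar days to 2025-05-18 gives 2025-08-01, which is the last day of the payment period.
The date on which the release becomes due: counting 5 business days from Friday, 2025-08-01 (Aug 4, Aug 5, Aug 6, Aug 7, Aug 8, skipping weekends) reaches Friday, 2025-08-08.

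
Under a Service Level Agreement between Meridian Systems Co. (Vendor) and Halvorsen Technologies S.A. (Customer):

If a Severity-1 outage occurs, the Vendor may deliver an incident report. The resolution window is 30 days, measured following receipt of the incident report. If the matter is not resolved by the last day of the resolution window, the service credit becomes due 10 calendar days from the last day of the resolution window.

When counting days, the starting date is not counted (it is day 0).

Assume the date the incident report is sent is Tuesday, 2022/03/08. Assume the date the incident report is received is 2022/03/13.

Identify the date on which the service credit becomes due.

2022/04/22

Adding 30 calendar days to 2022/03/13 gives 2022/04/12, which is the last day of the resolution window.
The date on which the service credit becomes due: 2022/04/12 + 10 days = 2022/04/22.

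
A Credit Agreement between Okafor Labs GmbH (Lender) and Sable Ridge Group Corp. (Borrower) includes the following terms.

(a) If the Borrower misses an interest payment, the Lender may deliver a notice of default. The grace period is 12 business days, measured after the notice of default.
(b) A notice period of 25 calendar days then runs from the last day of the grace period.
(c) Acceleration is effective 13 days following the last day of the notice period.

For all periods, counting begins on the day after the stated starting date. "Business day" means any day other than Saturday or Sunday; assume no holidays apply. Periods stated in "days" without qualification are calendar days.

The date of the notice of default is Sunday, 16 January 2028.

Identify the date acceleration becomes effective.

The last day of the grace period: 12 business days after Sunday, 16 January 2028, skipping weekends — Jan 17, Jan 18, Jan 19, Jan 20, …, Jan 28, Jan 31, Feb 1 — lands on Tuesday, 1 February 2028.
Adding 25 calendar days to 1 February 2028 gives 26 February 2028, which is the last day of the notice period.
The date acceleration becomes effective: 26 February 2028 + 13 days = 10 March 2028.

10 March 2028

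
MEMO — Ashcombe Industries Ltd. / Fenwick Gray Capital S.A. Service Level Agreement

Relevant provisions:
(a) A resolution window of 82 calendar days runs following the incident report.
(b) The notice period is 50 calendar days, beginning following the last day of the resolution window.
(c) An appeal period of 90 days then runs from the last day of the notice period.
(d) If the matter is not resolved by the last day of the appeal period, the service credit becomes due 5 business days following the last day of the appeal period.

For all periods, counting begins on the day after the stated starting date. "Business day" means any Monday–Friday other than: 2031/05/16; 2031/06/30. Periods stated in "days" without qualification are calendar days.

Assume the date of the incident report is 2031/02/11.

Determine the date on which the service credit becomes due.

2031/09/26

Adding 82 calendar days to 2031/02/11 gives 2031/05/04, which is the last day of the resolution window.
The last day of the notice period: 2031/05/04 + 50 days = 2031/06/23.
The last day of the appeal period: 90 calendar days after 2031/06/23 is 2031/09/21.
The date on which the service credit becomes due: counting 5 business days from Sunday, 2031/09/21 (Sep 22, Sep 23, Sep 24, Sep 25, Sep 26, skipping weekends) reaches Friday, 2031/09/26.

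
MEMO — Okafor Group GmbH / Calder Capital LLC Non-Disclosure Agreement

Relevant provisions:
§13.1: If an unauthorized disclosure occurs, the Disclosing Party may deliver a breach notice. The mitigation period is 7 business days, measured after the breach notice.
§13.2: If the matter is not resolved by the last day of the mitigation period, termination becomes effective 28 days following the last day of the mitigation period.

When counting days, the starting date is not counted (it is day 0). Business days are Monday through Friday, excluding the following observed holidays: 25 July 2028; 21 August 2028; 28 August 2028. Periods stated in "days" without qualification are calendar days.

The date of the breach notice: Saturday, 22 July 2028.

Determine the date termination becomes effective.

30 August 2028

The last day of the mitigation period: counting 7 business days from Saturday, 22 July 2028 (Jul 24, Jul 26, Jul 27, Jul 28, Jul 31, Aug 1, Aug 2, skipping weekends and the listed holiday on Jul 25) reaches Wednesday, 2 August 2028.
Adding 28 calendar days to 2 August 2028 gives 30 August 2028, which is the date termination becomes effective.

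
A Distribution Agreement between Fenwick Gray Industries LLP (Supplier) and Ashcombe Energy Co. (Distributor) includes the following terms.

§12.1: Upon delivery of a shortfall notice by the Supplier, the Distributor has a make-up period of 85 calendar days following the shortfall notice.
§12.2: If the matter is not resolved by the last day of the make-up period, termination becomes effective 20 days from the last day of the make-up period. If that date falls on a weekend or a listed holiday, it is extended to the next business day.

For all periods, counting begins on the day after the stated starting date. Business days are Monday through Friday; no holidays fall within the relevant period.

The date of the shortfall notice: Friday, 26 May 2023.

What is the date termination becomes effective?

8 September 2023

Adding 85 calendar days to 26 May 2023 gives 19 August 2023, which is the last day of the make-up period.
The date termination becomes effective: 19 August 2023 + 20 days = 8 September 2023. 8 September 2023 is a Friday, so no roll-forward applies.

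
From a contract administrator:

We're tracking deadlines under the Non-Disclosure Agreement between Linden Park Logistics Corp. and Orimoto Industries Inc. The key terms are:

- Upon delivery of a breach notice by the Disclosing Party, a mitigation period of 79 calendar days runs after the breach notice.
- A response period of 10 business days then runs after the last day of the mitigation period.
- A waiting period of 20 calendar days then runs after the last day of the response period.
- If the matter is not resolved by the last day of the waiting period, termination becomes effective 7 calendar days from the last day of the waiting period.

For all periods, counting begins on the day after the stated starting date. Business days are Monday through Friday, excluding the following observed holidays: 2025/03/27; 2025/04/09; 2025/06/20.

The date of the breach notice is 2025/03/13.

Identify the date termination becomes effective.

2025/07/10

The last day of the mitigation period: 2025/03/13 + 79 days = 2025/05/31.
The last day of the response period: counting 10 business days from Saturday, 2025/05/31 (Jun 2, Jun 3, Jun 4, Jun 5, Jun 6, Jun 9, Jun 10, Jun 11, Jun 12, Jun 13, skipping weekends) reaches Friday, 2025/06/13.
The last day of the waiting period: 2025/06/13 + 20 days = 2025/07/03.
Adding 7 calendar days to 2025/07/03 gives 2025/07/10, which is the date termination becomes effective.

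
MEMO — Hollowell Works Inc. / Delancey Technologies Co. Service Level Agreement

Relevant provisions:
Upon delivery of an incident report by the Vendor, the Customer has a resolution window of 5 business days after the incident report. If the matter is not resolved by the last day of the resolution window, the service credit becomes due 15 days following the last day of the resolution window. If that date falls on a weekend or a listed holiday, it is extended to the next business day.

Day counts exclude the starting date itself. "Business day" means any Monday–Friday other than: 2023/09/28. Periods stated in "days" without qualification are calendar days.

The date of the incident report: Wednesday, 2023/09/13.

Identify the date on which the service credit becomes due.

From Wednesday, 2023/09/13, 5 business days (Sep 14, Sep 15, Sep 18, Sep 19, Sep 20, skipping weekends) brings us to Wednesday, 2023/09/20, which is the last day of the resolution window.
The date on which the service credit becomes due: 15 calendar days after 2023/09/20 is 2023/10/05. 2023/10/05 is a Thursday and is not a listed holiday, so no roll-forward applies.

2023/10/05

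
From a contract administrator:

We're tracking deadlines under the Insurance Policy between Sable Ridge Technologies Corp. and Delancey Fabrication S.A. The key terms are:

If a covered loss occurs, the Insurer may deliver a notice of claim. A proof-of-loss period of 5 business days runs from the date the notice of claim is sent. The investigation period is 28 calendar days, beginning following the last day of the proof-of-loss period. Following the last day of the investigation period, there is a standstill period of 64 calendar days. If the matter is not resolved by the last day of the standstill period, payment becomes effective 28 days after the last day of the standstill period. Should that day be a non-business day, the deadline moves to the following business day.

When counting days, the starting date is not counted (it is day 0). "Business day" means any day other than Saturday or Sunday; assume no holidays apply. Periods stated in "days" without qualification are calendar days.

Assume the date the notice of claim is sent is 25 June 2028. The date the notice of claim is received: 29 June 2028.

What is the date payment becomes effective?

The last day of the proof-of-loss period: counting 5 business days from Sunday, 25 June 2028 (Jun 26, Jun 27, Jun 28, Jun 29, Jun 30, skipping weekends) reaches Friday, 30 June 2028.
The last day of the investigation period: 30 June 2028 + 28 days = 28 July 2028.
The last day of the standstill period: 64 calendar days after 28 July 2028 is 30 September 2028.
The date payment becomes effective: 30 September 2028 + 28 days = 28 October 2028. That falls on a Saturday, so it rolls to the next business day, Monday, 30 October 2028.

30 October 2028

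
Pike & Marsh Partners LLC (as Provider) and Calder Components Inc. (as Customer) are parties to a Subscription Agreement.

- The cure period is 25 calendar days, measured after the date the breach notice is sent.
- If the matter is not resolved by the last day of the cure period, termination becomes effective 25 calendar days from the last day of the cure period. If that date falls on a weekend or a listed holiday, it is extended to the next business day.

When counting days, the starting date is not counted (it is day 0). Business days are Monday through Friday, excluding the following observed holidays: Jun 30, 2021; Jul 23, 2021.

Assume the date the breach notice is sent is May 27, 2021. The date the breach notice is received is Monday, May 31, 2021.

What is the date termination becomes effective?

The last day of the cure period: 25 calendar days after May 27, 2021 is Jun 21, 2021.
Adding 25 calendar days to Jun 21, 2021 gives Jul 16, 2021, which is the date termination becomes effective. Jul 16, 2021 is a Friday and is not a listed holiday, so no roll-forward applies.

Jul 16, 2021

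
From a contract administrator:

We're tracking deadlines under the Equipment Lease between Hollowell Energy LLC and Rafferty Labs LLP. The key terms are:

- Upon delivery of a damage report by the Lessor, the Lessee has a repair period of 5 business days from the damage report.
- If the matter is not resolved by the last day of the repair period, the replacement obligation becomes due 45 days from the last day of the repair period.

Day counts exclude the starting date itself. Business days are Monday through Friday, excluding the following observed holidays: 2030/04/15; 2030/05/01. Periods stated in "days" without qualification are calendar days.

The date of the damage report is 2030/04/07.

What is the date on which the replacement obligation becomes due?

2030/05/27

The last day of the repair period: counting 5 business days from Sunday, 2030/04/07 (Apr 8, Apr 9, Apr 10, Apr 11, Apr 12, skipping weekends) reaches Friday, 2030/04/12.
The date on which the replacement obligation becomes due: 2030/04/12 + 45 days = 2030/05/27.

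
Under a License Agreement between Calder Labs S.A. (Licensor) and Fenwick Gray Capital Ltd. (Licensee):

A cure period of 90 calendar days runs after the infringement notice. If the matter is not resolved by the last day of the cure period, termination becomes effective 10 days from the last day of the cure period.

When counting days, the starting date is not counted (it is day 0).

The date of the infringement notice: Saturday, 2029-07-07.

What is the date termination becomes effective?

2029-10-15

Adding 90 calendar days to 2029-07-07 gives 2029-10-05, which is the last day of the cure period.
Adding 10 calendar days to 2029-10-05 gives 2029-10-15, which is the date termination becomes effective.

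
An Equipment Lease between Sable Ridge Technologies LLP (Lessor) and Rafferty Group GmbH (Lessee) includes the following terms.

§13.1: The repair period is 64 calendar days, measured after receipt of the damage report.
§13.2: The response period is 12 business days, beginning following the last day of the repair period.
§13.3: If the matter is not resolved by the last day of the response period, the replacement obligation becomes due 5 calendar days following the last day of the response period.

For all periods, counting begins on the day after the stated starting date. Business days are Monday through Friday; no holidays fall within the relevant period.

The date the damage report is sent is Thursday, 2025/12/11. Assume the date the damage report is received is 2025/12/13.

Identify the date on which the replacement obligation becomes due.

2026/03/08

Adding 64 calendar days to 2025/12/13 gives 2026/02/15, which is the last day of the repair period.
From Sunday, 2026/02/15, 12 business days (Feb 16, Feb 17, Feb 18, Feb 19, …, Feb 27, Mar 2, Mar 3, skipping weekends) brings us to Tuesday, 2026/03/03, which is the last day of the response period.
The date on which the replacement obligation becomes due: 2026/03/03 + 5 days = 2026/03/08.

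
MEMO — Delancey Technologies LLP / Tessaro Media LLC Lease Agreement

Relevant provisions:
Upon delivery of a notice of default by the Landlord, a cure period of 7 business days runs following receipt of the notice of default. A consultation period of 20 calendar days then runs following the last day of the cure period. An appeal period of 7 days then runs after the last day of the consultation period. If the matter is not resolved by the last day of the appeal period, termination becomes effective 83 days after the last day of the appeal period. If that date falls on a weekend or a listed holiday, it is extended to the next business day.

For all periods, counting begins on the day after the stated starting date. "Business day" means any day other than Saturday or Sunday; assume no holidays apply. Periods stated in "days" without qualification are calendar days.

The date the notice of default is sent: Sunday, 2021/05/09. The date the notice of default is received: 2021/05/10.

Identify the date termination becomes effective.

2021/09/06

From Monday, 2021/05/10, 7 business days (May 11, May 12, May 13, May 14, May 17, May 18, May 19, skipping weekends) brings us to Wednesday, 2021/05/19, which is the last day of the cure period.
Adding 20 calendar days to 2021/05/19 gives 2021/06/08, which is the last day of the consultation period.
The last day of the appeal period: 2021/06/08 + 7 days = 2021/06/15.
The date termination becomes effective: 83 calendar days after 2021/06/15 is 2021/09/06. 2021/09/06 is a Monday, so no roll-forward applies.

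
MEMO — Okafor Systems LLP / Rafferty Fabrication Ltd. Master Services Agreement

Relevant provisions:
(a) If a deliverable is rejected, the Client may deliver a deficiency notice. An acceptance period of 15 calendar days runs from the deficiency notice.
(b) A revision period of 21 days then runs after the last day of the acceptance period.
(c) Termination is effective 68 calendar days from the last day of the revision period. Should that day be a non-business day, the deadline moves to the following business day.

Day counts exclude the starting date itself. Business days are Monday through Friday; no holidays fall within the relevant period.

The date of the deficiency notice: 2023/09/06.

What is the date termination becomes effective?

2023/12/19

Adding 15 calendar days to 2023/09/06 gives 2023/09/21, which is the last day of the acceptance period.
The last day of the revision period: 2023/09/21 + 21 days = 2023/10/12.
The date termination becomes effective: 2023/10/12 + 68 days = 2023/12/19. 2023/12/19 is a Tuesday, so no roll-forward applies.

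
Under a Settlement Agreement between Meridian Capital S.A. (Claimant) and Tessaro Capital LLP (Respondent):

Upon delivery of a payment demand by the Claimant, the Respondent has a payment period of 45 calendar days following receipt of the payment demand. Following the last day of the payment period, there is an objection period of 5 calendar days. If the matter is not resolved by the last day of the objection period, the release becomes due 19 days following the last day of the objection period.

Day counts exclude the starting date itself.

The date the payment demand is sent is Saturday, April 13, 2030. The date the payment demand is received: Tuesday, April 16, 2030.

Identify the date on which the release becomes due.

The last day of the payment period: 45 calendar days after April 16, 2030 is May 31, 2030.
Adding 5 calendar days to May 31, 2030 gives June 5, 2030, which is the last day of the objection period.
Adding 19 calendar days to June 5, 2030 gives June 24, 2030, which is the date on which the release becomes due.

June 24, 2030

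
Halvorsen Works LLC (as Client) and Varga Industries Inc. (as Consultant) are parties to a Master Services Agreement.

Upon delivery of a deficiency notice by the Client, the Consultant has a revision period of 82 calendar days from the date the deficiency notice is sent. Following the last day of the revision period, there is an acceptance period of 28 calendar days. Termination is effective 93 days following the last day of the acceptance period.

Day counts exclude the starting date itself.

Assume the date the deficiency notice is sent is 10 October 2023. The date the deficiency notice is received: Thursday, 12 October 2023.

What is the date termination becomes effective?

30 April 2024

The last day of the revision period: 82 calendar days after 10 October 2023 is 31 December 2023.
Adding 28 calendar days to 31 December 2023 gives 28 January 2024, which is the last day of the acceptance period.
Adding 93 calendar days to 28 January 2024 gives 30 April 2024, which is the date termination becomes effective.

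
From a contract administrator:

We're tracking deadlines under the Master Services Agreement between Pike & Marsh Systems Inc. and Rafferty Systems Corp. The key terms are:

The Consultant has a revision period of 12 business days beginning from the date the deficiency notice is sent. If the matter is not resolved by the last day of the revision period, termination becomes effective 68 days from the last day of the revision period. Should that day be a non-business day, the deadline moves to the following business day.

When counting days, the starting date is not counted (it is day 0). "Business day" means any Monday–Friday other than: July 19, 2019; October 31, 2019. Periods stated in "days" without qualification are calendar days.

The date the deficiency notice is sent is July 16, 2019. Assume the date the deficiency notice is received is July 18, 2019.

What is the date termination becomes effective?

The last day of the revision period: 12 business days after Tuesday, July 16, 2019, skipping weekends and the listed holiday on Jul 19 — Jul 17, Jul 18, Jul 22, Jul 23, …, Jul 31, Aug 1, Aug 2 — lands on Friday, August 2, 2019.
The date termination becomes effective: August 2, 2019 + 68 days = October 9, 2019. October 9, 2019 is a Wednesday and is not a listed holiday, so no roll-forward applies.

October 9, 2019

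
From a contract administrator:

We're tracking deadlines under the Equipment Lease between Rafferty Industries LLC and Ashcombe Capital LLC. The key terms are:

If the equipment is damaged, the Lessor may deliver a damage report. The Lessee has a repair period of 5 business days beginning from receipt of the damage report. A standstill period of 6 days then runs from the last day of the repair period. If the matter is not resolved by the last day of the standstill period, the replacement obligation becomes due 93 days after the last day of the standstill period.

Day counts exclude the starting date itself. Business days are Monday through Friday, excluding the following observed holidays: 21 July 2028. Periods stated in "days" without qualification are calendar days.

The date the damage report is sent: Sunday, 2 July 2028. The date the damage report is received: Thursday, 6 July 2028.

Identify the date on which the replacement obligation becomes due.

From Thursday, 6 July 2028, 5 business days (Jul 7, Jul 10, Jul 11, Jul 12, Jul 13, skipping weekends) brings us to Thursday, 13 July 2028, which is the last day of the repair period.
Adding 6 calendar days to 13 July 2028 gives 19 July 2028, which is the last day of the standstill period.
Adding 93 calendar days to 19 July 2028 gives 20 October 2028, which is the date on which the replacement obligation becomes due.

20 October 2028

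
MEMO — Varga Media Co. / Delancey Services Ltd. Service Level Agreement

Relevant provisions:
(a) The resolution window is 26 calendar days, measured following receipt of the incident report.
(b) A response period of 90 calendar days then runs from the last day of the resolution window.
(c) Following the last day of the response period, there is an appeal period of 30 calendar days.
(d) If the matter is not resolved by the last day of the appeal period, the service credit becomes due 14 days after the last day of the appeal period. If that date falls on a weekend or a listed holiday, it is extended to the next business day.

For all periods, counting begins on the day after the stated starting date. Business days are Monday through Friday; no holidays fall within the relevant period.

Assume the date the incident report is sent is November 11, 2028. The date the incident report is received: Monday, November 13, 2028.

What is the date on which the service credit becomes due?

April 23, 2029

The last day of the resolution window: November 13, 2028 + 26 days = December 9, 2028.
The last day of the response period: December 9, 2028 + 90 days = March 9, 2029.
Adding 30 calendar days to March 9, 2029 gives April 8, 2029, which is the last day of the appeal period.
Adding 14 calendar days to April 8, 2029 gives April 22, 2029, which is the date on which the service credit becomes due. That falls on a Sunday, so it rolls to the next business day, Monday, April 23, 2029.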